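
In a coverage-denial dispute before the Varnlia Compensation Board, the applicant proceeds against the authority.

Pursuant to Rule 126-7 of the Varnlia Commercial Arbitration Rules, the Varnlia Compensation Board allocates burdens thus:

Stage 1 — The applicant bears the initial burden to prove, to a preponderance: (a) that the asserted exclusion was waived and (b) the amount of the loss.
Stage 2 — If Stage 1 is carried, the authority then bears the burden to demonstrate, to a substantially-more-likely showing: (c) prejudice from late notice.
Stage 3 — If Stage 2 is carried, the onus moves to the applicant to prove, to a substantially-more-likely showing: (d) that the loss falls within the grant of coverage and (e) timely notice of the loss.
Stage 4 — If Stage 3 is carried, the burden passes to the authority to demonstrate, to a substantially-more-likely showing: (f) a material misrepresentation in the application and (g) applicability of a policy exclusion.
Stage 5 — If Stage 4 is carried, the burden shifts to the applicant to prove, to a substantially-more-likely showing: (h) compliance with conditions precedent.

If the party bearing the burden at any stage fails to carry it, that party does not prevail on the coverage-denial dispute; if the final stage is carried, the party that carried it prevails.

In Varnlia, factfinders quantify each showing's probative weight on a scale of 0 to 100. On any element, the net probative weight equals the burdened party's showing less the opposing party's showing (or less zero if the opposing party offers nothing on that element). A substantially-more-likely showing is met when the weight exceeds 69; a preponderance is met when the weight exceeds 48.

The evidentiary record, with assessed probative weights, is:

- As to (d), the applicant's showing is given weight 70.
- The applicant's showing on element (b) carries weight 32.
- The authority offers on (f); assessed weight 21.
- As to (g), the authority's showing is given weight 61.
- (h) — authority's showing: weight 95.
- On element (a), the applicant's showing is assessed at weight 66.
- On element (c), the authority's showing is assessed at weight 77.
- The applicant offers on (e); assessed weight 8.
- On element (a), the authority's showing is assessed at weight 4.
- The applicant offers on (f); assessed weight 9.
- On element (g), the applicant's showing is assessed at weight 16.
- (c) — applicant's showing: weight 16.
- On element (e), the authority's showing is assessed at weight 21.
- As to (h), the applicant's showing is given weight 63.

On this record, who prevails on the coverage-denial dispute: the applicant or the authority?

At Stage 1 the applicant must meet a preponderance (weight exceeds 48): on (a) the weight is 66 less the opposing 4 gives net 62, > 48, so (a) meets the standard; on (b) the weight is 32, which does not exceed 48, so (b) does not meet the standard.
  Stage 1 not carried; the applicant fails its burden.
The authority prevails.

authority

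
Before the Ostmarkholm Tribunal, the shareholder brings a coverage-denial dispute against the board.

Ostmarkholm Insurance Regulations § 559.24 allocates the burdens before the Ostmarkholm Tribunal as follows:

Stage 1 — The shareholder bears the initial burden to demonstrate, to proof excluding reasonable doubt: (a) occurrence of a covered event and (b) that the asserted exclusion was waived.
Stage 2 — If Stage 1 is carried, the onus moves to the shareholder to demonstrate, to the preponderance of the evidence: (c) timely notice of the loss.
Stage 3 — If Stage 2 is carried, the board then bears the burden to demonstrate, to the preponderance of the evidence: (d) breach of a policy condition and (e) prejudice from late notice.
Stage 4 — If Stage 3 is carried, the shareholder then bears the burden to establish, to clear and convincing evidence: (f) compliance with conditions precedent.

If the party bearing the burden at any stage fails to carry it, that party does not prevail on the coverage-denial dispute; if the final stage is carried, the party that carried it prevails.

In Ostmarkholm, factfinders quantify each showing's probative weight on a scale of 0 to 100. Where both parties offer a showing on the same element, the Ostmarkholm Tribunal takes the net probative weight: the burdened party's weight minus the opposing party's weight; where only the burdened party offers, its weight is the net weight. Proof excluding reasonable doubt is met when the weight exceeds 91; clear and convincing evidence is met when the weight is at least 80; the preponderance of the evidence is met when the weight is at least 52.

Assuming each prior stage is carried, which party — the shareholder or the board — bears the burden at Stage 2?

shareholder

Stage 2's rule assigns the burden to the shareholder (to the preponderance of the evidence).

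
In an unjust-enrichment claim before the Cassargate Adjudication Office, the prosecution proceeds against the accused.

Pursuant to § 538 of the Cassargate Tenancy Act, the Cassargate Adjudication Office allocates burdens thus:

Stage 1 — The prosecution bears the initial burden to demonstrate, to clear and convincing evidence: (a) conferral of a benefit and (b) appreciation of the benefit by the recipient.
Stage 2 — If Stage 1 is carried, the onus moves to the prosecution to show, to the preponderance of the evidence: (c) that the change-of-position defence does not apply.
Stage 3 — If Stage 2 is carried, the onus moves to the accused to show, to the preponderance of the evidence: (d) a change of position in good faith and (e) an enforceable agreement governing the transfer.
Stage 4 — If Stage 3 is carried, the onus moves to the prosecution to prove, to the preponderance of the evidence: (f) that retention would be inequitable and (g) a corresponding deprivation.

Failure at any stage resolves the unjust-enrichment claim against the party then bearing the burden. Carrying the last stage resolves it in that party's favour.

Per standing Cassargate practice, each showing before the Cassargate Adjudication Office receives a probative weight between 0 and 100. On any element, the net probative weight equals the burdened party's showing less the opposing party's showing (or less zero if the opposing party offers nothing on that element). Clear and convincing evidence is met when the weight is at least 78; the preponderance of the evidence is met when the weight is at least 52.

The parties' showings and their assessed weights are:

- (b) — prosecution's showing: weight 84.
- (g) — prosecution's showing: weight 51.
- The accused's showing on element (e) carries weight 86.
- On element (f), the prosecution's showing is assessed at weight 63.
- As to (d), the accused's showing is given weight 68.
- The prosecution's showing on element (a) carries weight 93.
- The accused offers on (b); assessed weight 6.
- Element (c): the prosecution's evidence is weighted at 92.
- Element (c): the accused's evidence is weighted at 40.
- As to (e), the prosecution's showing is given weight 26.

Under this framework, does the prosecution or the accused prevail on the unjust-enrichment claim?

Stage 1 — burden on prosecution; standard: clear and convincing evidence (weight is at least 78).
    (a): 93 ≥ 78 [met]
    (b): 84 − 6 = 78 ≥ 78 [met]
  Stage 1 is satisfied; the prosecution continues to bear the burden.
Stage 2 — burden on prosecution; standard: the preponderance of the evidence (weight is at least 52).
    (c): 92 − 40 = 52 ≥ 52 [met]
  The prosecution carries Stage 2; the accused now bears the burden.
Stage 3 — burden on accused; standard: the preponderance of the evidence (weight is at least 52).
    (d): 68 ≥ 52 [met]
    (e): 86 − 26 = 60 ≥ 52 [met]
  The accused carries Stage 3; the prosecution now bears the burden.
Stage 4 — burden on prosecution; standard: the preponderance of the evidence (weight is at least 52).
    (f): 63 ≥ 52 [met]
    (g): 51 < 52 [not met]
  The prosecution does not carry Stage 4.
So the accused prevails.

accused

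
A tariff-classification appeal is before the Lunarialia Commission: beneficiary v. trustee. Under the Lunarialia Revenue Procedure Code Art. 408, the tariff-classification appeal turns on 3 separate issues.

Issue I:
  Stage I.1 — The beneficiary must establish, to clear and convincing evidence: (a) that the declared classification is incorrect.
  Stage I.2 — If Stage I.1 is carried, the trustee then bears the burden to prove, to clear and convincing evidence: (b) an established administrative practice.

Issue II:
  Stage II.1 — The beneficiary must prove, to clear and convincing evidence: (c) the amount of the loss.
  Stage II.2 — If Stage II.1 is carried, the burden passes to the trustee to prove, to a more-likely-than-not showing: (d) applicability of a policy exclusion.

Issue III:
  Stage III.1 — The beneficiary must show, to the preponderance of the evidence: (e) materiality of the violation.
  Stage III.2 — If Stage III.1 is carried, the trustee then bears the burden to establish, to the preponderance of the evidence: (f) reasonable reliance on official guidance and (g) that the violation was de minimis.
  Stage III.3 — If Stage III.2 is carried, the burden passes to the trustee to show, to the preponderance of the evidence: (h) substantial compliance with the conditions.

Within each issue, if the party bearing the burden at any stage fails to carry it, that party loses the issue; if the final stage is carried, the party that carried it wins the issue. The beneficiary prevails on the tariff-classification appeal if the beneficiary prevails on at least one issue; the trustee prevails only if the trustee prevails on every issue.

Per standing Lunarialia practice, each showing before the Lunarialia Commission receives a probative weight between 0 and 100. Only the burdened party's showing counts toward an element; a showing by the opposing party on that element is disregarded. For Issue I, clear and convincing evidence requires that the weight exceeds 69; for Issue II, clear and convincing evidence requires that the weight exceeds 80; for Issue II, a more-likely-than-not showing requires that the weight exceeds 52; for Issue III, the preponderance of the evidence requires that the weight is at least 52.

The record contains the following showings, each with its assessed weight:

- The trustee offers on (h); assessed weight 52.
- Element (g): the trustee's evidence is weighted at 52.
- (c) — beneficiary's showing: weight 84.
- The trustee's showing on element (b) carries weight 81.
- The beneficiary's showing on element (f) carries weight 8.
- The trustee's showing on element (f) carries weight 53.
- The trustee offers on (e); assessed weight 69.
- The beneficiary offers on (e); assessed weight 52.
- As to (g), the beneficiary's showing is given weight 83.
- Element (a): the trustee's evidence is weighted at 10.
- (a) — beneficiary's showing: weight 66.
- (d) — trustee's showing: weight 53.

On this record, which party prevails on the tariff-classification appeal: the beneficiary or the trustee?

— Issue I —
Stage I.1 (beneficiary, clear and convincing evidence, weight exceeds 69): (a) 66 (trustee's 10 disregarded) ≤ 69 — fails.
  Not every element is met, so the beneficiary fails to carry Stage I.1.
The analysis ends at Stage I.1; the trustee prevails on this issue.
— Issue II —
Stage II.1 — burden on beneficiary; standard: clear and convincing evidence (weight exceeds 80).
    (c): 84 > 80 [met]
  The beneficiary carries Stage II.1; the trustee now bears the burden.
Stage II.2 — burden on trustee; standard: a more-likely-than-not showing (weight exceeds 52).
    (d): 53 > 52 [met]
  All elements met at the final stage.
With every stage satisfied, the trustee prevails on this issue.
— Issue III —
Stage III.1 — burden on beneficiary; standard: the preponderance of the evidence (weight is at least 52).
    (e): 52 (trustee's 69 disregarded) ≥ 52 [met]
  The beneficiary carries Stage III.1; the trustee now bears the burden.
Stage III.2 — burden on trustee; standard: the preponderance of the evidence (weight is at least 52).
    (f): 53 (beneficiary's 8 disregarded) ≥ 52 [met]
    (g): 52 (beneficiary's 83 disregarded) ≥ 52 [met]
  Stage III.2 carried; the burden remains with the trustee.
Stage III.3 — burden on trustee; standard: the preponderance of the evidence (weight is at least 52).
    (h): 52 ≥ 52 [met]
  Stage III.3 carried; the final stage is satisfied.
All stages carried — the trustee prevails on this issue.
Per-issue: Issue I → trustee; Issue II → trustee; Issue III → trustee. The beneficiary must prevail on at least one issue; overall, the trustee prevails.

trustee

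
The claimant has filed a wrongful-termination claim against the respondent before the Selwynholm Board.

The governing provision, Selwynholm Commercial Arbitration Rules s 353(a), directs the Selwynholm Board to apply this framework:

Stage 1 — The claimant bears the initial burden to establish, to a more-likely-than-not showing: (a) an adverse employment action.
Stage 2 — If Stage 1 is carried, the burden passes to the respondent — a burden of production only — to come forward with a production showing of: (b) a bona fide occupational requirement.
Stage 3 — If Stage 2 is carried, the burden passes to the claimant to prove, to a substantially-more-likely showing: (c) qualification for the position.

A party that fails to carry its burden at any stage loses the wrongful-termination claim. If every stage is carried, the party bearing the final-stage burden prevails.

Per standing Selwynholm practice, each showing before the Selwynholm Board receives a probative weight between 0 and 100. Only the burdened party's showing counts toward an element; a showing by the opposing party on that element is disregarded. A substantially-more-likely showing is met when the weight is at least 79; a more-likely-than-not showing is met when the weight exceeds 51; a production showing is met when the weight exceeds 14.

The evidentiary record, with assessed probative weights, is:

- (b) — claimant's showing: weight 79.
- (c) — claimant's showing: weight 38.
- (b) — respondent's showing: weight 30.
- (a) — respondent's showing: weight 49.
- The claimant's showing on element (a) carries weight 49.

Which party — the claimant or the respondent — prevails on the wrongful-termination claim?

respondent

At Stage 1 the claimant must meet a more-likely-than-not showing (weight exceeds 51): on (a) the weight is 49 (the respondent's 49 is given no effect), which does not exceed 51, so (a) does not meet the standard.
  The claimant does not carry Stage 1.
So the respondent prevails.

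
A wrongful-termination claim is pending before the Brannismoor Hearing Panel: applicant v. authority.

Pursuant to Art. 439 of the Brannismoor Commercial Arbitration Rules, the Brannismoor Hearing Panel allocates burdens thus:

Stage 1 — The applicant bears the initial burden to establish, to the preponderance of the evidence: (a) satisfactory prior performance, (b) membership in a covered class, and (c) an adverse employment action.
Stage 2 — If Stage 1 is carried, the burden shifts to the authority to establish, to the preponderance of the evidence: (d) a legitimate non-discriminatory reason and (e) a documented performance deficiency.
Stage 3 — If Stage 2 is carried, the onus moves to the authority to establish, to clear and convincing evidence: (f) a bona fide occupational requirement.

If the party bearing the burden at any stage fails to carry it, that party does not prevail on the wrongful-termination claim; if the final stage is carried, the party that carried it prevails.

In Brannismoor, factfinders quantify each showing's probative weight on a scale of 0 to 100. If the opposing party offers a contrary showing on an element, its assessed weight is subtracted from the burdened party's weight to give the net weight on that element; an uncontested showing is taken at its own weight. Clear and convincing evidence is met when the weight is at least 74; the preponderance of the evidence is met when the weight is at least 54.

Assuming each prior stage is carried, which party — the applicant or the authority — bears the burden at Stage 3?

authority

Stage 3's rule assigns the burden to the authority (to clear and convincing evidence).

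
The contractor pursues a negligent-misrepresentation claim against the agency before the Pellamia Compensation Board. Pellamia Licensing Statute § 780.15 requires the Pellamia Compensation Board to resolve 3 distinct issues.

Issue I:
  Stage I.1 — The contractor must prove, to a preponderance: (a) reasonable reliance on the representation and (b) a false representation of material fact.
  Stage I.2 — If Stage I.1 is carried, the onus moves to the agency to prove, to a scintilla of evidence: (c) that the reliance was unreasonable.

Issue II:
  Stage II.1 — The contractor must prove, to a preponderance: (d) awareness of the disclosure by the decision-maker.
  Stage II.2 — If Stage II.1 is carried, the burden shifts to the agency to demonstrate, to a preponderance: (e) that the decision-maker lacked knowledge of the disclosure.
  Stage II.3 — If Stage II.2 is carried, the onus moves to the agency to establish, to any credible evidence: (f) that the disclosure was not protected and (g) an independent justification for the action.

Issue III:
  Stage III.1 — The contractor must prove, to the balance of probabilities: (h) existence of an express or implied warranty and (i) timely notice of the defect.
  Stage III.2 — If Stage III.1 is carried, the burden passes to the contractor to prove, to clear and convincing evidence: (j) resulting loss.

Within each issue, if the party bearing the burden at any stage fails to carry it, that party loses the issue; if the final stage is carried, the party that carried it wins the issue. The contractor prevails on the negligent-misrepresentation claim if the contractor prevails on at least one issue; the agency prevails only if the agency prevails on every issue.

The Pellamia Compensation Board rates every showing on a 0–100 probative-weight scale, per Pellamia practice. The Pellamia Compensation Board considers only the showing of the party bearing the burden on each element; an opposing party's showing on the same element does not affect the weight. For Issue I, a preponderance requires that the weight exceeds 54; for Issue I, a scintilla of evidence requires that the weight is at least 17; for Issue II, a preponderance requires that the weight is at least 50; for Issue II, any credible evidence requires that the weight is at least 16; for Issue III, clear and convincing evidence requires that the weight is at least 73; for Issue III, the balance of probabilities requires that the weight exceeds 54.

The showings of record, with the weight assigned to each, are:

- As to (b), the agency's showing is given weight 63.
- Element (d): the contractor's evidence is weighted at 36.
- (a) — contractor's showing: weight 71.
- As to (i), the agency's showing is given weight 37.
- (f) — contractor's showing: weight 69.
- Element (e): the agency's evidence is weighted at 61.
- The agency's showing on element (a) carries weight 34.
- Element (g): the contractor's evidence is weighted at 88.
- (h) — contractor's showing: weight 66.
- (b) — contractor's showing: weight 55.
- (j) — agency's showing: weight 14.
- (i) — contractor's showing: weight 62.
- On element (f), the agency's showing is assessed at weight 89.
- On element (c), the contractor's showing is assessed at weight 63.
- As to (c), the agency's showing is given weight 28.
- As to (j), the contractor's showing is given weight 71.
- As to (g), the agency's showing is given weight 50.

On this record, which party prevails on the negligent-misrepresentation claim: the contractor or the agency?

— Issue I —
Stage I.1 (contractor, a preponderance, weight exceeds 54): (a) 71 (agency's 34 disregarded) > 54 — meets; (b) 55 (agency's 63 disregarded) > 54 — meets.
  Stage I.1 carried; the burden shifts to the agency.
Stage I.2 (agency, a scintilla of evidence, weight is at least 17): (c) 28 (contractor's 63 disregarded) ≥ 17 — meets.
  The agency carries the last stage.
Every stage carried; the agency prevails on this issue.
— Issue II —
At Stage II.1 the contractor must meet a preponderance (weight is at least 50): on (d) the weight is 36, which does not reach 50, so (d) does not meet the standard.
  The contractor does not carry Stage II.1.
So the agency prevails on this issue.
— Issue III —
Stage III.1 — burden on contractor; standard: the balance of probabilities (weight exceeds 54).
    (h): 66 > 54 [met]
    (i): 62 (agency's 37 disregarded) > 54 [met]
  Stage III.1 is satisfied; the contractor continues to bear the burden.
Stage III.2 — burden on contractor; standard: clear and convincing evidence (weight is at least 73).
    (j): 71 (agency's 14 disregarded) < 73 [not met]
  Stage III.2 not carried; the contractor fails its burden.
The analysis ends at Stage III.2; the agency prevails on this issue.
Per-issue: Issue I → agency; Issue II → agency; Issue III → agency. The contractor must prevail on at least one issue; overall, the agency prevails.

agency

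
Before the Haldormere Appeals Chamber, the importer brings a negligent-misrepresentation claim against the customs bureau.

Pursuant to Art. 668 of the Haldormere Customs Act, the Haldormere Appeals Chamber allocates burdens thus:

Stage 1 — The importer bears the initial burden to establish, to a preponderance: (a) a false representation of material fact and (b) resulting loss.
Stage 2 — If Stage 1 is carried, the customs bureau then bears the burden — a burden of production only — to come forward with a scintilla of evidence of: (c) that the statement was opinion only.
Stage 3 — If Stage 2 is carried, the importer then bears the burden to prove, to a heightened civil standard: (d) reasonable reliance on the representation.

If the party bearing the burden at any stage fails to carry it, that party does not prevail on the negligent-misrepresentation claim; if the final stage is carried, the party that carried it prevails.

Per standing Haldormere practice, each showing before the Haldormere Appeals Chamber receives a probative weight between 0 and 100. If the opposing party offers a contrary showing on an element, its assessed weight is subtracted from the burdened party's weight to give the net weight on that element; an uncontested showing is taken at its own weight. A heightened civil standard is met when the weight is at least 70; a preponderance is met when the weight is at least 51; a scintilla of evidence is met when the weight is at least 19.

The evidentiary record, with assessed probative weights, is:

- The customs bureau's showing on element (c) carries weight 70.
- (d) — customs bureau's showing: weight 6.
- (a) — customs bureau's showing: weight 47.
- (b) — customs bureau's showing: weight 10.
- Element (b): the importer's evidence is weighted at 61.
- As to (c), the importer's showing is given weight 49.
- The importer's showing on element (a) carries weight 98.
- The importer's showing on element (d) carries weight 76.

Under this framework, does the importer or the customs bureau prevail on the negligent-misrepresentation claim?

At Stage 1 the importer must meet a preponderance (weight is at least 51): on (a) the weight is 98 less the opposing 47 gives net 51, which does reach 51, so (a) meets the standard; on (b) the weight is 61 less the opposing 10 gives net 51, which does reach 51, so (b) meets the standard.
  The importer carries Stage 1; the customs bureau now bears the burden.
At Stage 2 the customs bureau must meet a scintilla of evidence (weight is at least 19): on (c) the weight is 70 less the opposing 49 gives net 21, which does reach 19, so (c) meets the standard.
  Stage 2 is satisfied; the onus moves to the importer.
At Stage 3 the importer must meet a heightened civil standard (weight is at least 70): on (d) the weight is 76 less the opposing 6 gives net 70, which does reach 70, so (d) meets the standard.
  Stage 3 carried; the final stage is satisfied.
Every stage carried; the importer prevails.

importer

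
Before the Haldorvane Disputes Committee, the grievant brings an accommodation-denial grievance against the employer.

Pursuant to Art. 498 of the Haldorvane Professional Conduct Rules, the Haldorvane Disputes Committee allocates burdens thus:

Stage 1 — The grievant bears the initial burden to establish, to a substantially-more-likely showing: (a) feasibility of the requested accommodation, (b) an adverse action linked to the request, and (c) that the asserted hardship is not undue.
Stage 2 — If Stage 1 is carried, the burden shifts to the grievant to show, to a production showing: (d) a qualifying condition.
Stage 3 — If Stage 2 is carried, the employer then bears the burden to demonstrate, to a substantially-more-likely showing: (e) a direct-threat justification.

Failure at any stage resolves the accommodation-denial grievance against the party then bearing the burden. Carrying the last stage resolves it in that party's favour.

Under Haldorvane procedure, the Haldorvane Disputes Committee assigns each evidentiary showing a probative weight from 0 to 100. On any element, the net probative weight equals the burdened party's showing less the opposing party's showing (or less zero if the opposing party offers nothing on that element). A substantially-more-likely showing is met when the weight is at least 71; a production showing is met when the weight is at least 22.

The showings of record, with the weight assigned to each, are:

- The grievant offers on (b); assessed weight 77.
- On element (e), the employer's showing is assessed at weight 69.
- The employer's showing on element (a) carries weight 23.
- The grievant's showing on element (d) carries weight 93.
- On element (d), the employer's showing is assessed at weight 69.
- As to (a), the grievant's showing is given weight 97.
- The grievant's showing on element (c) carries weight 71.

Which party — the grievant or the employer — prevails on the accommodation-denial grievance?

grievant

Stage 1 — burden on grievant; standard: a substantially-more-likely showing (weight is at least 71).
    (a): 97 − 23 = 74 ≥ 71 [met]
    (b): 77 ≥ 71 [met]
    (c): 71 ≥ 71 [met]
  All elements met. The grievant retains the burden for Stage 2.
Stage 2 — burden on grievant; standard: a production showing (weight is at least 22).
    (d): 93 − 69 = 24 ≥ 22 [met]
  Stage 2 is satisfied; the onus moves to the employer.
Stage 3 — burden on employer; standard: a substantially-more-likely showing (weight is at least 71).
    (e): 69 < 71 [not met]
  Not every element is met, so the employer fails to carry Stage 3.
So the grievant prevails.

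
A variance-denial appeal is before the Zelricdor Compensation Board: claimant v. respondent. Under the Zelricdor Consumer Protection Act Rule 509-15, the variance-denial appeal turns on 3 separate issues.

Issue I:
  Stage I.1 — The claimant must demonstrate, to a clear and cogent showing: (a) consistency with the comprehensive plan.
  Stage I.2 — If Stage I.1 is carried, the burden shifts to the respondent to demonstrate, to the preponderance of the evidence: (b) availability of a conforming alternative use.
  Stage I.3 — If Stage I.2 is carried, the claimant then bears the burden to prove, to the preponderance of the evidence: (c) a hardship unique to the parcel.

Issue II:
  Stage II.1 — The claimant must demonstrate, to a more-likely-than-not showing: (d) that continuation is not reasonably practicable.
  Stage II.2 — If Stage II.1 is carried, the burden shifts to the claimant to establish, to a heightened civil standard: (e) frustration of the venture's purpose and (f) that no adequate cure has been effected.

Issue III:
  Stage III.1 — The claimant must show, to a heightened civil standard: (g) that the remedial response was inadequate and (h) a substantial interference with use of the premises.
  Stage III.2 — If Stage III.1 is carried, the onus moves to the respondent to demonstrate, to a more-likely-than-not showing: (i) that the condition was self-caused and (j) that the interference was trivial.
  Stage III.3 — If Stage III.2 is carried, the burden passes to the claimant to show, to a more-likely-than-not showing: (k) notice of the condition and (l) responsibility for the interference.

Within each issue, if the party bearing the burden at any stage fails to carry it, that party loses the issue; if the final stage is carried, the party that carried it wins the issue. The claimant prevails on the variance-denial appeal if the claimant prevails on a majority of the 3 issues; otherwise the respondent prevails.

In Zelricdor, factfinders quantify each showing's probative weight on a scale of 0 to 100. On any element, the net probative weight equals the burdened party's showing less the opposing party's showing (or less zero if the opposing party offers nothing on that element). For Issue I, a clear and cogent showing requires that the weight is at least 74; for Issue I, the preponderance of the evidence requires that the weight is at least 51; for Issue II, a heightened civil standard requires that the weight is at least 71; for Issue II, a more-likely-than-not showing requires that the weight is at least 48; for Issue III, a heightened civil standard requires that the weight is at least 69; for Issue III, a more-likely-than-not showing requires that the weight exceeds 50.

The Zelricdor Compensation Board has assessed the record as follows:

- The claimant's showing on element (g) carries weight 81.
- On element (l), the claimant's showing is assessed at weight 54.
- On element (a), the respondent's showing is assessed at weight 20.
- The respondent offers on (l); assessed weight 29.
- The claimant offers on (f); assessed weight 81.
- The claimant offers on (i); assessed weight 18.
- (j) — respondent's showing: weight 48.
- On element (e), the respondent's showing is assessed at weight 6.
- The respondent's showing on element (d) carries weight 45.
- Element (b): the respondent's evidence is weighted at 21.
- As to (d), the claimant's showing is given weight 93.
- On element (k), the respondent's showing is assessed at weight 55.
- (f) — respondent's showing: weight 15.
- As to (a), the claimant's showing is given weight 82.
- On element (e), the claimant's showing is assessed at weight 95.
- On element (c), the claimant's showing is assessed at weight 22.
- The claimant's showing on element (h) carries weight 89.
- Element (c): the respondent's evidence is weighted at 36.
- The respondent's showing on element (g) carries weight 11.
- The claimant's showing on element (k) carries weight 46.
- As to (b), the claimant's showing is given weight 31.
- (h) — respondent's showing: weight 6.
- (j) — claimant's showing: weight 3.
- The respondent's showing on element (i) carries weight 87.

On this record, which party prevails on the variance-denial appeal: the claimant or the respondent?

respondent

— Issue I —
Stage I.1 (claimant, a clear and cogent showing, weight is at least 74): (a) net 82−20=62 < 74 — fails.
  Stage I.1 not carried; the claimant fails its burden.
So the respondent prevails on this issue.
— Issue II —
Stage II.1 (claimant, a more-likely-than-not showing, weight is at least 48): (d) net 93−45=48 ≥ 48 — meets.
  Stage II.1 is satisfied; the claimant continues to bear the burden.
Stage II.2 (claimant, a heightened civil standard, weight is at least 71): (e) net 95−6=89 ≥ 71 — meets; (f) net 81−15=66 < 71 — fails.
  Stage II.2 not carried; the claimant fails its burden.
The respondent prevails on this issue.
— Issue III —
Stage III.1 (claimant, a heightened civil standard, weight is at least 69): (g) net 81−11=70 ≥ 69 — meets; (h) net 89−6=83 ≥ 69 — meets.
  Stage III.1 is satisfied; the onus moves to the respondent.
Stage III.2 (respondent, a more-likely-than-not showing, weight exceeds 50): (i) net 87−18=69 > 50 — meets; (j) net 48−3=45 ≤ 50 — fails.
  The respondent does not carry Stage III.2.
The analysis ends at Stage III.2; the claimant prevails on this issue.
Per-issue: Issue I → respondent; Issue II → respondent; Issue III → claimant. The claimant must prevail on a majority of issues; overall, the respondent prevails.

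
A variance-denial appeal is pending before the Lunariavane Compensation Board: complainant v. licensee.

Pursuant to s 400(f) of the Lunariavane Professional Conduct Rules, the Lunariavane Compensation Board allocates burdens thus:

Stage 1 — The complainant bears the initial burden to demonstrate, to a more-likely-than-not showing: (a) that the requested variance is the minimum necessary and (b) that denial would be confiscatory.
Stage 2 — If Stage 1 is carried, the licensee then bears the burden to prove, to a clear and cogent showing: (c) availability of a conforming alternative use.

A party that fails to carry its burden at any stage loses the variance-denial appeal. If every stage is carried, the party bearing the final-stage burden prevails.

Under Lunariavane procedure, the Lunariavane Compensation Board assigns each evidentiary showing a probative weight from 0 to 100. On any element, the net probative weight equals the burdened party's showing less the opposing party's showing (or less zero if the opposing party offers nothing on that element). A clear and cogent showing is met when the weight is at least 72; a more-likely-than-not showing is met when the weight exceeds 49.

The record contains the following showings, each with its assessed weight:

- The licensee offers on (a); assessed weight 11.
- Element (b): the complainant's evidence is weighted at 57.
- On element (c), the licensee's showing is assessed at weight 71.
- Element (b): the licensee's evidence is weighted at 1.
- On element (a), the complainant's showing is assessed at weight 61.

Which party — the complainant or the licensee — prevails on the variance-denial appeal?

Stage 1 (complainant, a more-likely-than-not showing, weight exceeds 49): (a) net 61−11=50 > 49 — meets; (b) net 57−1=56 > 49 — meets.
  Stage 1 carried; the burden shifts to the licensee.
Stage 2 (licensee, a clear and cogent showing, weight is at least 72): (c) 71 < 72 — fails.
  Stage 2 not carried; the licensee fails its burden.
The analysis ends at Stage 2; the complainant prevails.

complainant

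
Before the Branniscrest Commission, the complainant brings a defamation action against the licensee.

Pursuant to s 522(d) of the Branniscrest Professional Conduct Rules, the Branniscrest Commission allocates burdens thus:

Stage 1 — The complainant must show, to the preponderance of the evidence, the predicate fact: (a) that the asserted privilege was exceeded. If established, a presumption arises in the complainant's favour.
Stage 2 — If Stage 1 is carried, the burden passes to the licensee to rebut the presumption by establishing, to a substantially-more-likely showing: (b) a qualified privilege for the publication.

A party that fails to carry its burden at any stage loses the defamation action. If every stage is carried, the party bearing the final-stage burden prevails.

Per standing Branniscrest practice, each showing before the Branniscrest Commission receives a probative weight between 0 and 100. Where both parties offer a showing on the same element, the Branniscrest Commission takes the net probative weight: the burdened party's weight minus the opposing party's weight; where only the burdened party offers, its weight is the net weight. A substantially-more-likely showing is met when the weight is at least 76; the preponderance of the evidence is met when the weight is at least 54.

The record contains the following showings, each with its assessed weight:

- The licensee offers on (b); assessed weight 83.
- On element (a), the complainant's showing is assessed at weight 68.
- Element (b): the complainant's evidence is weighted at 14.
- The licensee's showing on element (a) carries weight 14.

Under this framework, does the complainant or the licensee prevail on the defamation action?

At Stage 1 the complainant must meet the preponderance of the evidence (weight is at least 54): on (a) the weight is 68 less the opposing 14 gives net 54, which does reach 54, so (a) meets the standard.
  Stage 1 carried; the burden shifts to the licensee.
At Stage 2 the licensee must meet a substantially-more-likely showing (weight is at least 76): on (b) the weight is 83 less the opposing 14 gives net 69, which does not reach 76, so (b) does not meet the standard.
  Stage 2 not carried; the licensee fails its burden.
So the complainant prevails.

complainant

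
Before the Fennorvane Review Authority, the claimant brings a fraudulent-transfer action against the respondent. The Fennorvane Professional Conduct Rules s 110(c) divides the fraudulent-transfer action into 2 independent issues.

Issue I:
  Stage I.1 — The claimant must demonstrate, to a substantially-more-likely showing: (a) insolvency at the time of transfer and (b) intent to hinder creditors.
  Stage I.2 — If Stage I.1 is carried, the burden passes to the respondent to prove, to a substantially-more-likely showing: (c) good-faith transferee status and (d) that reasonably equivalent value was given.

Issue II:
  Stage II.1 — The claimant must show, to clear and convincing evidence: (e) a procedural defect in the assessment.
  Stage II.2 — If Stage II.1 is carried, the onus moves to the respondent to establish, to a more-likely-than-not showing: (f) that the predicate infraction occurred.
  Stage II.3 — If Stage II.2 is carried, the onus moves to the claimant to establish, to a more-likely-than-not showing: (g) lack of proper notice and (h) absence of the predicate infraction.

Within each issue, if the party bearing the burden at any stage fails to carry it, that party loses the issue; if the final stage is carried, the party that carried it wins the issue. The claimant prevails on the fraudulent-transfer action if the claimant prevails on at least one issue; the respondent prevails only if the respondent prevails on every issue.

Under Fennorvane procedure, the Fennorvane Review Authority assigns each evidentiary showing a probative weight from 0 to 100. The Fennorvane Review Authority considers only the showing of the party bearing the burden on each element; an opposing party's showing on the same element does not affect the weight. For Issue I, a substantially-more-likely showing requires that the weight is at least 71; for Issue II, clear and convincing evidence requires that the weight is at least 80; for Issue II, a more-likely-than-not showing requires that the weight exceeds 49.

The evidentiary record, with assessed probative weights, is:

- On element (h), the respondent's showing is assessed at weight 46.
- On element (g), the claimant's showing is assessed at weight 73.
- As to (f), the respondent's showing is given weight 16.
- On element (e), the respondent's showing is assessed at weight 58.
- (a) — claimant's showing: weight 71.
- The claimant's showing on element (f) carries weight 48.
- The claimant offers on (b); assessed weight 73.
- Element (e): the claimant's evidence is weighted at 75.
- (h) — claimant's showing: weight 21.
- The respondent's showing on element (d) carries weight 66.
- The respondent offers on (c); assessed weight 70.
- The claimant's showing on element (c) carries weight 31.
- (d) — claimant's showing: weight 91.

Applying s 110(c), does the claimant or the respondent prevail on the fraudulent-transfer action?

claimant

— Issue I —
Stage I.1 (claimant, a substantially-more-likely showing, weight is at least 71): (a) 71 ≥ 71 — meets; (b) 73 ≥ 71 — meets.
  Stage I.1 is satisfied; the onus moves to the respondent.
Stage I.2 (respondent, a substantially-more-likely showing, weight is at least 71): (c) 70 (claimant's 31 disregarded) < 71 — fails; (d) 66 (claimant's 91 disregarded) < 71 — fails.
  Stage I.2 not carried; the respondent fails its burden.
The claimant prevails on this issue.
— Issue II —
Stage II.1 — burden on claimant; standard: clear and convincing evidence (weight is at least 80).
    (e): 75 (respondent's 58 disregarded) < 80 [not met]
  Stage II.1 not carried; the claimant fails its burden.
The analysis ends at Stage II.1; the respondent prevails on this issue.
Per-issue: Issue I → claimant; Issue II → respondent. The claimant must prevail on at least one issue; overall, the claimant prevails.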